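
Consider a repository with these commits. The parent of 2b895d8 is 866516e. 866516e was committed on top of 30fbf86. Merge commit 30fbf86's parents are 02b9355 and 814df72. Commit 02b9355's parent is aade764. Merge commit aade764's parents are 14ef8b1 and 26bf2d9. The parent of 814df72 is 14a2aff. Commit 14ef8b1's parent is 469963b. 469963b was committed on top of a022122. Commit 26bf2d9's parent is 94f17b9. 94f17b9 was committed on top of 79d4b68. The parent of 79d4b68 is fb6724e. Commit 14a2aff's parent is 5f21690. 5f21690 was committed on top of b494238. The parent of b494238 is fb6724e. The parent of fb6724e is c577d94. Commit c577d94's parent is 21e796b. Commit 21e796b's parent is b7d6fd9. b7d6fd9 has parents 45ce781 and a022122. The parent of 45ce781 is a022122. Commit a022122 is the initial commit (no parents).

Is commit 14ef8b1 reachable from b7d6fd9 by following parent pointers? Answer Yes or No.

Ancestors of b7d6fd9: {45ce781, a022122, b7d6fd9}.
14ef8b1 is not in that set, so it is not an ancestor of b7d6fd9.

No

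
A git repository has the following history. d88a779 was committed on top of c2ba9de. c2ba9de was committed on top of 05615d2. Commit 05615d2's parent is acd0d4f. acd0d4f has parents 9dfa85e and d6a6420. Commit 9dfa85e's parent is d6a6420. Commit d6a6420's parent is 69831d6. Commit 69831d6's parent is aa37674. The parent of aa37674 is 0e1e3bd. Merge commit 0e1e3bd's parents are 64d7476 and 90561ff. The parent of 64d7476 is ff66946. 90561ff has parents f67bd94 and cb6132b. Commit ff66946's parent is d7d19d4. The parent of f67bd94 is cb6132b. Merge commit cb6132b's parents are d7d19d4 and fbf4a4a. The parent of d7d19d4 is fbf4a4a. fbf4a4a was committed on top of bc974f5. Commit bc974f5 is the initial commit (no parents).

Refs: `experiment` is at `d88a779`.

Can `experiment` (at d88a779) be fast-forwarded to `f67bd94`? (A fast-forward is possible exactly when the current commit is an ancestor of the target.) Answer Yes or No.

A fast-forward from d88a779 to f67bd94 is possible iff d88a779 is an ancestor of f67bd94.
Ancestors of f67bd94: {bc974f5, cb6132b, d7d19d4, f67bd94, fbf4a4a}.
d88a779 is not among them, so fast-forward is not possible.

No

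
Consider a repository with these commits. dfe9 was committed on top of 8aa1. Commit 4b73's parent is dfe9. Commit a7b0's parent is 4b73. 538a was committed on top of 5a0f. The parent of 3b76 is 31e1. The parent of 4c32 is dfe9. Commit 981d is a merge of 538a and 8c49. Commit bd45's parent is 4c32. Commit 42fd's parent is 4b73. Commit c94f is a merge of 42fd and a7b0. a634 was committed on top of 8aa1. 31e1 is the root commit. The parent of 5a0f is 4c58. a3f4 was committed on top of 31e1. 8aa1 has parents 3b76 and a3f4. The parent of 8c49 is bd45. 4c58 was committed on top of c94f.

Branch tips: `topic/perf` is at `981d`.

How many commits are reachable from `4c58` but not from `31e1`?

9

Reachable from 4c58: {31e1, 3b76, 42fd, 4b73, 4c58, 8aa1, a3f4, a7b0, c94f, dfe9}.
Reachable from 31e1: {31e1}.
In 4c58's history but not 31e1's: {3b76, 42fd, 4b73, 4c58, 8aa1, a3f4, a7b0, c94f, dfe9} — 9 commits.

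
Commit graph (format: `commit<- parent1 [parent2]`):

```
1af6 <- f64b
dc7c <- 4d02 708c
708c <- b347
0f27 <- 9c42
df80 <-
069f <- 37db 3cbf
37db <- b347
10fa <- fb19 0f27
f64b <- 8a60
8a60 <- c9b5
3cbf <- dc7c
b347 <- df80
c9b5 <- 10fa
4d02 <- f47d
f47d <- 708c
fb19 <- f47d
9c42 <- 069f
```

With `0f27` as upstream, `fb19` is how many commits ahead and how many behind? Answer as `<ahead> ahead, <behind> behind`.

1 ahead, 7 behind

Reachable from fb19: {708c, b347, df80, f47d, fb19}.
Reachable from 0f27: {069f, 0f27, 37db, 3cbf, 4d02, 708c, 9c42, b347, dc7c, df80, f47d}.
Only in fb19's history (ahead): {fb19} — 1.
Only in 0f27's history (behind): {069f, 0f27, 37db, 3cbf, 4d02, 9c42, dc7c} — 7.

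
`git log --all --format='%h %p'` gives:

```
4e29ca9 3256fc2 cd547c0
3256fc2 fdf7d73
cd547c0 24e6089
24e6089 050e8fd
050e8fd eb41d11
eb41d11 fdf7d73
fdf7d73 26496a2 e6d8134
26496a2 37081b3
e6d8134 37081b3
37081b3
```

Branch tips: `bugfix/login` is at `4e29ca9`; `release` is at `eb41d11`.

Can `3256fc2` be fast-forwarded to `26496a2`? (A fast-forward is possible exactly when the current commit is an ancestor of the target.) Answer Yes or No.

No

A fast-forward from 3256fc2 to 26496a2 is possible iff 3256fc2 is an ancestor of 26496a2.
Ancestors of 26496a2: {26496a2, 37081b3}.
3256fc2 is not among them, so fast-forward is not possible.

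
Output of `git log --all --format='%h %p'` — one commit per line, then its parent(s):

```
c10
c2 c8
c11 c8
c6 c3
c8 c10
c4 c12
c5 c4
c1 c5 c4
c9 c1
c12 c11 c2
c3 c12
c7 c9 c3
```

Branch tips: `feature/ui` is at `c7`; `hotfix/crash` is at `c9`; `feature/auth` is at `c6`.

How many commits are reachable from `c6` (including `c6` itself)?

7

Walking parent pointers from c6: reachable set = {c10, c11, c12, c2, c3, c6, c8}.
That is 7 commits.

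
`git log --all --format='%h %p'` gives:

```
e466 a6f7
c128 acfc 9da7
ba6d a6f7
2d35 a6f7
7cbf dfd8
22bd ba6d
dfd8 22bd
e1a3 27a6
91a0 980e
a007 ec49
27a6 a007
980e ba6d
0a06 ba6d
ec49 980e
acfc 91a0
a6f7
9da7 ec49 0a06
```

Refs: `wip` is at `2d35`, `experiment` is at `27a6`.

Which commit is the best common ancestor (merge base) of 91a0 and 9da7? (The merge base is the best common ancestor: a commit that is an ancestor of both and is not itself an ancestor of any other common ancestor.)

Ancestors of 91a0: {91a0, 980e, a6f7, ba6d}.
Ancestors of 9da7: {0a06, 980e, 9da7, a6f7, ba6d, ec49}.
Common ancestors: {980e, a6f7, ba6d}.
Among these, 980e is not an ancestor of any other common ancestor — it is the merge base.

980e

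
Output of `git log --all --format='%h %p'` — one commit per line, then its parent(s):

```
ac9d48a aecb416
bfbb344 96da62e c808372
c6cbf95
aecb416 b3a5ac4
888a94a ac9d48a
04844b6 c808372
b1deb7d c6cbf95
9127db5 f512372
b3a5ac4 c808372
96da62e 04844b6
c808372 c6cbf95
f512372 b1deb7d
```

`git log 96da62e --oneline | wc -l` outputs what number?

4

Walking parent pointers from 96da62e: reachable set = {04844b6, 96da62e, c6cbf95, c808372}.
That is 4 commits.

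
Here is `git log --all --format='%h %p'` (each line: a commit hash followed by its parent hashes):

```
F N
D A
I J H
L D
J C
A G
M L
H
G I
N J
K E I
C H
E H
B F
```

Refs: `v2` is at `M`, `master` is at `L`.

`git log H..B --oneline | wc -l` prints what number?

5

Reachable from B: {B, C, F, H, J, N}.
Reachable from H: {H}.
In B's history but not H's: {B, C, F, J, N} — 5 commits.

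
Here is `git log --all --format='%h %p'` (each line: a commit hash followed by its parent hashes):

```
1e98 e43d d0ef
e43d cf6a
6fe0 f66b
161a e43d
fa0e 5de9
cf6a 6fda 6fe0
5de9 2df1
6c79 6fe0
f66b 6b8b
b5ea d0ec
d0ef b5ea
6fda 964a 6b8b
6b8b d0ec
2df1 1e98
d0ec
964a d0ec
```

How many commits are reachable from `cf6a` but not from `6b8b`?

5

Reachable from cf6a: {6b8b, 6fda, 6fe0, 964a, cf6a, d0ec, f66b}.
Reachable from 6b8b: {6b8b, d0ec}.
In cf6a's history but not 6b8b's: {6fda, 6fe0, 964a, cf6a, f66b} — 5 commits.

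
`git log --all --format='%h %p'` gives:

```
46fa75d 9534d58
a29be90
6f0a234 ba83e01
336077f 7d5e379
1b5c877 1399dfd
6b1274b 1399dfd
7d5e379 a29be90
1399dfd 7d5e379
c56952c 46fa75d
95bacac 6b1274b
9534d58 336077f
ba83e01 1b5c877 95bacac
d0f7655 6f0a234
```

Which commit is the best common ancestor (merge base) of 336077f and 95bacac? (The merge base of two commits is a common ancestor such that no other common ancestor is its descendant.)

7d5e379

Ancestors of 336077f: {336077f, 7d5e379, a29be90}.
Ancestors of 95bacac: {1399dfd, 6b1274b, 7d5e379, 95bacac, a29be90}.
Common ancestors: {7d5e379, a29be90}.
Among these, 7d5e379 is not an ancestor of any other common ancestor — it is the merge base.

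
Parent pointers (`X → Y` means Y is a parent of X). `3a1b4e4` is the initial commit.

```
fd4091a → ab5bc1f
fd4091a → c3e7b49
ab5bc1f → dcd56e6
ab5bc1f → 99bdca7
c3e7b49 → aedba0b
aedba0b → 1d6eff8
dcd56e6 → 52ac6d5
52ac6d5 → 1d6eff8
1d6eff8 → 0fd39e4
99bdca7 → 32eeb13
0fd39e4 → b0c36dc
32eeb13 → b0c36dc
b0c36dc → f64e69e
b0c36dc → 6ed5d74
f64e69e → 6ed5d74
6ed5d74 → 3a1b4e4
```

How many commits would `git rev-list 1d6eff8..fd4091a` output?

8

Reachable from fd4091a: {0fd39e4, 1d6eff8, 32eeb13, 3a1b4e4, 52ac6d5, 6ed5d74, 99bdca7, ab5bc1f, aedba0b, b0c36dc, c3e7b49, dcd56e6, f64e69e, fd4091a}.
Reachable from 1d6eff8: {0fd39e4, 1d6eff8, 3a1b4e4, 6ed5d74, b0c36dc, f64e69e}.
In fd4091a's history but not 1d6eff8's: {32eeb13, 52ac6d5, 99bdca7, ab5bc1f, aedba0b, c3e7b49, dcd56e6, fd4091a} — 8 commits.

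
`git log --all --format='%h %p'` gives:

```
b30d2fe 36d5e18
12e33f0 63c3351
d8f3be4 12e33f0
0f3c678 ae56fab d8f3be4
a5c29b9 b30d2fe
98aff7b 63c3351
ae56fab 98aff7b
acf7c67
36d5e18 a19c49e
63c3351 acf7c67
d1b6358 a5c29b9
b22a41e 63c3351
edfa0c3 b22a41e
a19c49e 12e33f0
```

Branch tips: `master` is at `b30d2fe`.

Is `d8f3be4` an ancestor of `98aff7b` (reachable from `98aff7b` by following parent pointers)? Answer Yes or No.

Ancestors of 98aff7b: {63c3351, 98aff7b, acf7c67}.
d8f3be4 is not in that set, so it is not an ancestor of 98aff7b.

No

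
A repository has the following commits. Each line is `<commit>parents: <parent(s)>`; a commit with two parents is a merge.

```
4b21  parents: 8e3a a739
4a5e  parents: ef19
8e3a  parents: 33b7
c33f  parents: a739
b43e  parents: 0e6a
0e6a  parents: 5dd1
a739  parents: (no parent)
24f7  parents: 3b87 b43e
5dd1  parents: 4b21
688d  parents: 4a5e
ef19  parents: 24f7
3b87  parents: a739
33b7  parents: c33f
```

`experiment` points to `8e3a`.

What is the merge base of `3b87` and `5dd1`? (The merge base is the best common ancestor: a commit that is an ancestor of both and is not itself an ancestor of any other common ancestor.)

a739

Ancestors of 3b87: {3b87, a739}.
Ancestors of 5dd1: {33b7, 4b21, 5dd1, 8e3a, a739, c33f}.
Common ancestors: {a739}.
The only common ancestor is a739, so it is the merge base.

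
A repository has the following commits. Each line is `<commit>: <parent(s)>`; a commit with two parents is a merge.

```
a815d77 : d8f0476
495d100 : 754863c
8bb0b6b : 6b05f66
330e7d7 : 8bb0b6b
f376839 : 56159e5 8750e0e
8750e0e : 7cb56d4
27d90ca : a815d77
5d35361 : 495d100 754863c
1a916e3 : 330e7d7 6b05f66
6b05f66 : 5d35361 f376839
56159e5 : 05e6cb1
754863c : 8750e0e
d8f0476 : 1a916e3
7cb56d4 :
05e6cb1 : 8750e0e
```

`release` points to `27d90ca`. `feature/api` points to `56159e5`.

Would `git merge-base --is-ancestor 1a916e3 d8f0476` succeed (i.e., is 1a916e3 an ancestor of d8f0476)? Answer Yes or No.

Yes

Ancestors of d8f0476 (commits reachable by following parents): {05e6cb1, 1a916e3, 330e7d7, 495d100, 56159e5, 5d35361, 6b05f66, 754863c, 7cb56d4, 8750e0e, 8bb0b6b, d8f0476, f376839}.
1a916e3 is in that set, so it is an ancestor of d8f0476.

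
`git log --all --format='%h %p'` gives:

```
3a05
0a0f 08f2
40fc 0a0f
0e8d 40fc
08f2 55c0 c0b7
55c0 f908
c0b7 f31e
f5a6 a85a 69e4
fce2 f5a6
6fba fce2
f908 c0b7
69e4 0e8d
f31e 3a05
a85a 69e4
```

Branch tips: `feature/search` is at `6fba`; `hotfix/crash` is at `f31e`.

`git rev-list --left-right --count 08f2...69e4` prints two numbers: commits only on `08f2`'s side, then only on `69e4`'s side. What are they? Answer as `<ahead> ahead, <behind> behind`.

Reachable from 08f2: {08f2, 3a05, 55c0, c0b7, f31e, f908}.
Reachable from 69e4: {08f2, 0a0f, 0e8d, 3a05, 40fc, 55c0, 69e4, c0b7, f31e, f908}.
Only in 08f2's history (ahead): {} — 0.
Only in 69e4's history (behind): {0a0f, 0e8d, 40fc, 69e4} — 4.

0 ahead, 4 behind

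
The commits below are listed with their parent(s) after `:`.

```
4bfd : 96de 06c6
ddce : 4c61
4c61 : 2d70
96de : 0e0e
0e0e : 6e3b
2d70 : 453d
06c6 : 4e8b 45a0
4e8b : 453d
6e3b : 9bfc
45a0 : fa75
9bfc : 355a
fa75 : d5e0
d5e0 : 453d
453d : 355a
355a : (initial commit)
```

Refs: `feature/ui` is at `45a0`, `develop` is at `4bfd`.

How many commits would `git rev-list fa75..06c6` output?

Reachable from 06c6: {06c6, 355a, 453d, 45a0, 4e8b, d5e0, fa75}.
Reachable from fa75: {355a, 453d, d5e0, fa75}.
In 06c6's history but not fa75's: {06c6, 45a0, 4e8b} — 3 commits.

3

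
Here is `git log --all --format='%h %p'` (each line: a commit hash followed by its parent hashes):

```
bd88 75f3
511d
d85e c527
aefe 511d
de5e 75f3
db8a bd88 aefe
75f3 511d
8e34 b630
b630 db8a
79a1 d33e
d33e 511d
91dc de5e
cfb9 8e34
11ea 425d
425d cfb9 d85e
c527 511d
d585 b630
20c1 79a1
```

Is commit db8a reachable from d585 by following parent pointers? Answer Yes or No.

Yes

Ancestors of d585 (commits reachable by following parents): {511d, 75f3, aefe, b630, bd88, d585, db8a}.
db8a is in that set, so it is an ancestor of d585.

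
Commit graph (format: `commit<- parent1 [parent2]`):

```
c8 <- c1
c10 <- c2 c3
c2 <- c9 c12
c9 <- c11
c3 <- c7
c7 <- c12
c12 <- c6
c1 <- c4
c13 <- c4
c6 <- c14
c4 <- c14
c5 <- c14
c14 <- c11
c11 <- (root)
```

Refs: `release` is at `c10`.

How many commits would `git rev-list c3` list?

Walking parent pointers from c3: reachable set = {c11, c12, c14, c3, c6, c7}.
That is 6 commits.

6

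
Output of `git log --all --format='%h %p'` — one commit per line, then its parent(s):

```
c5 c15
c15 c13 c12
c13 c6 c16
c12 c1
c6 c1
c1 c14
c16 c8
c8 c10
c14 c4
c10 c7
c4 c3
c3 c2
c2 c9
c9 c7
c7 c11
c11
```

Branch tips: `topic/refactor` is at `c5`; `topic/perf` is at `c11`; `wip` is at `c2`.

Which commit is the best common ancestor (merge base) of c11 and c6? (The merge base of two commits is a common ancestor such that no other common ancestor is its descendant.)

Ancestors of c11: {c11}.
Ancestors of c6: {c1, c11, c14, c2, c3, c4, c6, c7, c9}.
Common ancestors: {c11}.
The only common ancestor is c11, so it is the merge base.

c11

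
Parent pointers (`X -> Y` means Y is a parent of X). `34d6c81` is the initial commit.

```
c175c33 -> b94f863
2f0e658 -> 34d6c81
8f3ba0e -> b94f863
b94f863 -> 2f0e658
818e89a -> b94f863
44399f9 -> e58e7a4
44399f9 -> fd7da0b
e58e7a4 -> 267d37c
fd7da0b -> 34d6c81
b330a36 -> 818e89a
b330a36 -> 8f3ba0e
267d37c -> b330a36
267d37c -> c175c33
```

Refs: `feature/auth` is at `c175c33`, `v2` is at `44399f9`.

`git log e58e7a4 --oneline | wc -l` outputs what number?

Walking parent pointers from e58e7a4: reachable set = {267d37c, 2f0e658, 34d6c81, 818e89a, 8f3ba0e, b330a36, b94f863, c175c33, e58e7a4}.
That is 9 commits.

9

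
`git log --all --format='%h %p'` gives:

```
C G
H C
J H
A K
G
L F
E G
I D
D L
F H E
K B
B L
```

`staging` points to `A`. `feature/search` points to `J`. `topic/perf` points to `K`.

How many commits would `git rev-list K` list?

Walking parent pointers from K: reachable set = {B, C, E, F, G, H, K, L}.
That is 8 commits.

8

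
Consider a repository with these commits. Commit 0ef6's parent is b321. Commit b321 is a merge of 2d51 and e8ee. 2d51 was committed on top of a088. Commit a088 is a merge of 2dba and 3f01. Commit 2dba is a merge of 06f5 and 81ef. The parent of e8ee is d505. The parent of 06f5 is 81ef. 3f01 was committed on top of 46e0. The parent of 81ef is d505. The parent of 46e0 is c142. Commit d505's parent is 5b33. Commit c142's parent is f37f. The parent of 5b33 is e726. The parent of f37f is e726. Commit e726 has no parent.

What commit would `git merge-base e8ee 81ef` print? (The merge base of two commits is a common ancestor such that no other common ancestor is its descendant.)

Ancestors of e8ee: {5b33, d505, e726, e8ee}.
Ancestors of 81ef: {5b33, 81ef, d505, e726}.
Common ancestors: {5b33, d505, e726}.
Among these, d505 is not an ancestor of any other common ancestor — it is the merge base.

d505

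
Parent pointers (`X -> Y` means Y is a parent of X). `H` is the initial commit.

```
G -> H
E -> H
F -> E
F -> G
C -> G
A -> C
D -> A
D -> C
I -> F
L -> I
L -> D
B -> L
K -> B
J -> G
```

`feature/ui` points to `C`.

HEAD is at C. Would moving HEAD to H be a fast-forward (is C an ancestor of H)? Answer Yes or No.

A fast-forward from C to H is possible iff C is an ancestor of H.
Ancestors of H: {H}.
C is not among them, so fast-forward is not possible.

No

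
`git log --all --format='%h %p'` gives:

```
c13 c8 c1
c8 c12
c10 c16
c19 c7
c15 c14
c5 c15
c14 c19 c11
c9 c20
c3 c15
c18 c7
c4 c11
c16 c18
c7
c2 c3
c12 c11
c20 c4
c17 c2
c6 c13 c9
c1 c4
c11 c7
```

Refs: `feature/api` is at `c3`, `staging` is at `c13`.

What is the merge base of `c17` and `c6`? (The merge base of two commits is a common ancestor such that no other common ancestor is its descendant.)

c11

Ancestors of c17: {c11, c14, c15, c17, c19, c2, c3, c7}.
Ancestors of c6: {c1, c11, c12, c13, c20, c4, c6, c7, c8, c9}.
Common ancestors: {c11, c7}.
Among these, c11 is not an ancestor of any other common ancestor — it is the merge base.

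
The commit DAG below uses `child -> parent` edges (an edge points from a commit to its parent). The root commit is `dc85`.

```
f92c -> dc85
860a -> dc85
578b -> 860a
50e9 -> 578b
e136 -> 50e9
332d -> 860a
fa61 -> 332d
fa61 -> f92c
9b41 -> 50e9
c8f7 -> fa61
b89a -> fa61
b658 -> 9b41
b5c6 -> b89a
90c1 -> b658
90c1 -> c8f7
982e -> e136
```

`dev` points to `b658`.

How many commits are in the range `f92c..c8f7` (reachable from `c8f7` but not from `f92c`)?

Reachable from c8f7: {332d, 860a, c8f7, dc85, f92c, fa61}.
Reachable from f92c: {dc85, f92c}.
In c8f7's history but not f92c's: {332d, 860a, c8f7, fa61} — 4 commits.

4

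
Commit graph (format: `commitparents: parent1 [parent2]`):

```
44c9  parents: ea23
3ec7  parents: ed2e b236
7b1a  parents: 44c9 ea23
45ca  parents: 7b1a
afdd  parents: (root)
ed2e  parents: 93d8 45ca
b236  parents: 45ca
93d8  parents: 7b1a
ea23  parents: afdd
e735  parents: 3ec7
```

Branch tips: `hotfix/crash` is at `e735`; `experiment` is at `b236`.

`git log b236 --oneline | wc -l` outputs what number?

6

Walking parent pointers from b236: reachable set = {44c9, 45ca, 7b1a, afdd, b236, ea23}.
That is 6 commits.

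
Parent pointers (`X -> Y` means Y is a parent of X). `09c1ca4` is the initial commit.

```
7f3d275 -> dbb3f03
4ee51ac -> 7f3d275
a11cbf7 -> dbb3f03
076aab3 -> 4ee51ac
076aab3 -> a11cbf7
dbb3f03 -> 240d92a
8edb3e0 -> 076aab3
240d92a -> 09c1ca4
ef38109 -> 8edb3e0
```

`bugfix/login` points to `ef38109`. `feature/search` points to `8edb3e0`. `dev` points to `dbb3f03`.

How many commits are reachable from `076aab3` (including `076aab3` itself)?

Walking parent pointers from 076aab3: reachable set = {076aab3, 09c1ca4, 240d92a, 4ee51ac, 7f3d275, a11cbf7, dbb3f03}.
That is 7 commits.

7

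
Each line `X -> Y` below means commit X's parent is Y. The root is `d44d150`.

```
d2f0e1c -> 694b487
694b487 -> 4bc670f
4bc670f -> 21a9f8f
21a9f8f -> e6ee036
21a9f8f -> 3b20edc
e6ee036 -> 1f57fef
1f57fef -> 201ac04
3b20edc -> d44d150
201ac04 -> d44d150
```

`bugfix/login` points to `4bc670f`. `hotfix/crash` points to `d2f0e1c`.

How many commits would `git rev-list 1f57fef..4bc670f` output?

Reachable from 4bc670f: {1f57fef, 201ac04, 21a9f8f, 3b20edc, 4bc670f, d44d150, e6ee036}.
Reachable from 1f57fef: {1f57fef, 201ac04, d44d150}.
In 4bc670f's history but not 1f57fef's: {21a9f8f, 3b20edc, 4bc670f, e6ee036} — 4 commits.

4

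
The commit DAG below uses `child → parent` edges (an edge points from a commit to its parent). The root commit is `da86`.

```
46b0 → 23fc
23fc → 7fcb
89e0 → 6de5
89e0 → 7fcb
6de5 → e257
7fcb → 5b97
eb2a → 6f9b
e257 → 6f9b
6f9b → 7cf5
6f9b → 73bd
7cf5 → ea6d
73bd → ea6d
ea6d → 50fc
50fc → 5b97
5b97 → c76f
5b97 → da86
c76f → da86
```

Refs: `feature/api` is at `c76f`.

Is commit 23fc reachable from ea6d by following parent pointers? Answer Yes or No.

Ancestors of ea6d: {50fc, 5b97, c76f, da86, ea6d}.
23fc is not in that set, so it is not an ancestor of ea6d.

No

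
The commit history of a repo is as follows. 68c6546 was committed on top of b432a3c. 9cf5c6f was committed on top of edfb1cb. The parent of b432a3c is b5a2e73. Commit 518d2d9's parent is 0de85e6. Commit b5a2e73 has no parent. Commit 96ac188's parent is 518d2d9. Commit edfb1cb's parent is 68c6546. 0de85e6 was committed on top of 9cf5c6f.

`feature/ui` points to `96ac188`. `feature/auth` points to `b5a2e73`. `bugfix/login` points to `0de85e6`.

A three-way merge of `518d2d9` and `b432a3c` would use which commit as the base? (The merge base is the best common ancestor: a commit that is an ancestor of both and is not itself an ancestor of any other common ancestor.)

b432a3c

Ancestors of 518d2d9: {0de85e6, 518d2d9, 68c6546, 9cf5c6f, b432a3c, b5a2e73, edfb1cb}.
Ancestors of b432a3c: {b432a3c, b5a2e73}.
Common ancestors: {b432a3c, b5a2e73}.
Among these, b432a3c is not an ancestor of any other common ancestor — it is the merge base.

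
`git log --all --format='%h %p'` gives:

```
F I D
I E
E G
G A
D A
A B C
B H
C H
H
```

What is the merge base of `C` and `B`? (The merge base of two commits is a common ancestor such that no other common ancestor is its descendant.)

H

Ancestors of C: {C, H}.
Ancestors of B: {B, H}.
Common ancestors: {H}.
The only common ancestor is H, so it is the merge base.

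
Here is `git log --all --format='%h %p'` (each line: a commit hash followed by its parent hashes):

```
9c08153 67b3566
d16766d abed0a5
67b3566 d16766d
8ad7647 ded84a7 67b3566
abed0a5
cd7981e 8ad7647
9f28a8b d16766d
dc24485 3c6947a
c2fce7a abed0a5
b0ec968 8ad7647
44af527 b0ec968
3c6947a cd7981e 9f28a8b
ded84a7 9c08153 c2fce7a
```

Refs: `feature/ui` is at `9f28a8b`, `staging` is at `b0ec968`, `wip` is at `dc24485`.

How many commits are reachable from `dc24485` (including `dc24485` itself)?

11

Walking parent pointers from dc24485: reachable set = {3c6947a, 67b3566, 8ad7647, 9c08153, 9f28a8b, abed0a5, c2fce7a, cd7981e, d16766d, dc24485, ded84a7}.
That is 11 commits.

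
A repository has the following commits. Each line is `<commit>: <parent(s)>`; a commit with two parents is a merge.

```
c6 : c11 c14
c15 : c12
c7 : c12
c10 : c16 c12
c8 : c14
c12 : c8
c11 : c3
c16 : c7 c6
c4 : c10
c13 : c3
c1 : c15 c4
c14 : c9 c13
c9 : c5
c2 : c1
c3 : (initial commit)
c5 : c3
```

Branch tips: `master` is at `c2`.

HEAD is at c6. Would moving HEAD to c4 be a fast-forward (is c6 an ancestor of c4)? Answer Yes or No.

A fast-forward from c6 to c4 is possible iff c6 is an ancestor of c4.
Ancestors of c4: {c10, c11, c12, c13, c14, c16, c3, c4, c5, c6, c7, c8, c9}.
c6 is among them, so fast-forward is possible.

Yes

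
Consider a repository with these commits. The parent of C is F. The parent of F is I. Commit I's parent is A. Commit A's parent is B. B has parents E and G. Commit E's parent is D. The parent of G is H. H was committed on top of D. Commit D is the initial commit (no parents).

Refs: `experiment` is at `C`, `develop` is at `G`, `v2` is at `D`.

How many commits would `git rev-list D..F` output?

7

Reachable from F: {A, B, D, E, F, G, H, I}.
Reachable from D: {D}.
In F's history but not D's: {A, B, E, F, G, H, I} — 7 commits.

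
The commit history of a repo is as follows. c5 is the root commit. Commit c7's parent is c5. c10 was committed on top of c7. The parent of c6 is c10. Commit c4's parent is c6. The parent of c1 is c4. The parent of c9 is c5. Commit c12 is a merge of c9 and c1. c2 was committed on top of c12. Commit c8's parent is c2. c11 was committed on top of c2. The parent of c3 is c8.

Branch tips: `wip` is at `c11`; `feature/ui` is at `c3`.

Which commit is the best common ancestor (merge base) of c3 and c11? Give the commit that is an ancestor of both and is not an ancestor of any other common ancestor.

Ancestors of c3: {c1, c10, c12, c2, c3, c4, c5, c6, c7, c8, c9}.
Ancestors of c11: {c1, c10, c11, c12, c2, c4, c5, c6, c7, c9}.
Common ancestors: {c1, c10, c12, c2, c4, c5, c6, c7, c9}.
Among these, c2 is not an ancestor of any other common ancestor — it is the merge base.

c2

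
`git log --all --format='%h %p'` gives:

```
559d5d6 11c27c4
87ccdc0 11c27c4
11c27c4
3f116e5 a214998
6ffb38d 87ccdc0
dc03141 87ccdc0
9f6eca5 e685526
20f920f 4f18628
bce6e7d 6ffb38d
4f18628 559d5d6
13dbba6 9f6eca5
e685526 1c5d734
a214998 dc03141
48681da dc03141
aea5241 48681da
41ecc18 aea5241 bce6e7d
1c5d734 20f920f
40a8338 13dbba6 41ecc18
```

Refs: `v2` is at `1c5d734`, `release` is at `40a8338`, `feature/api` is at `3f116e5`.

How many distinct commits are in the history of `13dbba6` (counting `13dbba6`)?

8

Walking parent pointers from 13dbba6: reachable set = {11c27c4, 13dbba6, 1c5d734, 20f920f, 4f18628, 559d5d6, 9f6eca5, e685526}.
That is 8 commits.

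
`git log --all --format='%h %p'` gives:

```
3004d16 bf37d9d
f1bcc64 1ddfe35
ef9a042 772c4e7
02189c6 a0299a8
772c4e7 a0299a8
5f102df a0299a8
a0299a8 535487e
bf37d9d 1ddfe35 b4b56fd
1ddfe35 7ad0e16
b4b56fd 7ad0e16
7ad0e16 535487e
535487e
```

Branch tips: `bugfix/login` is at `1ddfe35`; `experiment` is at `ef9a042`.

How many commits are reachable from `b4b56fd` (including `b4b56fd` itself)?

3

Walking parent pointers from b4b56fd: reachable set = {535487e, 7ad0e16, b4b56fd}.
That is 3 commits.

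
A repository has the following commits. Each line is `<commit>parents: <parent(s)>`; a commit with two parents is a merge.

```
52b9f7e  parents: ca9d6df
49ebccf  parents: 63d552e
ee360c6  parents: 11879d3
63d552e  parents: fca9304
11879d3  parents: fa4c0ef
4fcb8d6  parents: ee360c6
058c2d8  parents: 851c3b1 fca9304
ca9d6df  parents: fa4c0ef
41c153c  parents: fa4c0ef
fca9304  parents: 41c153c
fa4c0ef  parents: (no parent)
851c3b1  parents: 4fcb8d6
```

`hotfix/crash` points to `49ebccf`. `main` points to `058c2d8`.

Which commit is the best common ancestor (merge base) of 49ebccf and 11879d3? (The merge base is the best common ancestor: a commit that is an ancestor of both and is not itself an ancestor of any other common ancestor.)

fa4c0ef

Ancestors of 49ebccf: {41c153c, 49ebccf, 63d552e, fa4c0ef, fca9304}.
Ancestors of 11879d3: {11879d3, fa4c0ef}.
Common ancestors: {fa4c0ef}.
The only common ancestor is fa4c0ef, so it is the merge base.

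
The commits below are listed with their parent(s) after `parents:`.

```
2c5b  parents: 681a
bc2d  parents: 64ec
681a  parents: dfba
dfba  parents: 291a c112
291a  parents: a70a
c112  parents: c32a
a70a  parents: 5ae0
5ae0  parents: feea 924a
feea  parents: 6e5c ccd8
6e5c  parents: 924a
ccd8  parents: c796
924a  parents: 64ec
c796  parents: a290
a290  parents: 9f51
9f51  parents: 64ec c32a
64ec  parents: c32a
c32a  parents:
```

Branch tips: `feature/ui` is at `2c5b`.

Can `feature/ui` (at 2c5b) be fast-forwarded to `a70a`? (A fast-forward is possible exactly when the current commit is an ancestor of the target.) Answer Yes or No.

No

A fast-forward from 2c5b to a70a is possible iff 2c5b is an ancestor of a70a.
Ancestors of a70a: {5ae0, 64ec, 6e5c, 924a, 9f51, a290, a70a, c32a, c796, ccd8, feea}.
2c5b is not among them, so fast-forward is not possible.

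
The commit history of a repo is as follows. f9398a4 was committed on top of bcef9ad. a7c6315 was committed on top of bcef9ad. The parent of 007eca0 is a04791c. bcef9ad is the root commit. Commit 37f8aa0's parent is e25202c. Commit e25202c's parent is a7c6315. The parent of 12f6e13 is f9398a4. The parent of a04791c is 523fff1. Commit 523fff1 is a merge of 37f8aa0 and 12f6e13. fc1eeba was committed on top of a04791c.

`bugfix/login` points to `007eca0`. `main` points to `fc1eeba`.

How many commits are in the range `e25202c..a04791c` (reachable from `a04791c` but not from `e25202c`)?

Reachable from a04791c: {12f6e13, 37f8aa0, 523fff1, a04791c, a7c6315, bcef9ad, e25202c, f9398a4}.
Reachable from e25202c: {a7c6315, bcef9ad, e25202c}.
In a04791c's history but not e25202c's: {12f6e13, 37f8aa0, 523fff1, a04791c, f9398a4} — 5 commits.

5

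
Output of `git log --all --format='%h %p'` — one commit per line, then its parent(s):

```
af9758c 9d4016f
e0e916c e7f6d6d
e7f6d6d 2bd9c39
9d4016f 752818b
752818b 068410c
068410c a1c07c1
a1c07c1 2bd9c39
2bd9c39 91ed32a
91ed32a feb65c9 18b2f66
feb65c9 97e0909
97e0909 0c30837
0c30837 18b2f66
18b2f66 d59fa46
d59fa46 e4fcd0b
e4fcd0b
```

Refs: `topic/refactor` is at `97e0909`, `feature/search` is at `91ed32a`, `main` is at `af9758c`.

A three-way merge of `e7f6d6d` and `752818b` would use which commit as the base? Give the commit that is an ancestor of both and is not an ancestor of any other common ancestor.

2bd9c39

Ancestors of e7f6d6d: {0c30837, 18b2f66, 2bd9c39, 91ed32a, 97e0909, d59fa46, e4fcd0b, e7f6d6d, feb65c9}.
Ancestors of 752818b: {068410c, 0c30837, 18b2f66, 2bd9c39, 752818b, 91ed32a, 97e0909, a1c07c1, d59fa46, e4fcd0b, feb65c9}.
Common ancestors: {0c30837, 18b2f66, 2bd9c39, 91ed32a, 97e0909, d59fa46, e4fcd0b, feb65c9}.
Among these, 2bd9c39 is not an ancestor of any other common ancestor — it is the merge base.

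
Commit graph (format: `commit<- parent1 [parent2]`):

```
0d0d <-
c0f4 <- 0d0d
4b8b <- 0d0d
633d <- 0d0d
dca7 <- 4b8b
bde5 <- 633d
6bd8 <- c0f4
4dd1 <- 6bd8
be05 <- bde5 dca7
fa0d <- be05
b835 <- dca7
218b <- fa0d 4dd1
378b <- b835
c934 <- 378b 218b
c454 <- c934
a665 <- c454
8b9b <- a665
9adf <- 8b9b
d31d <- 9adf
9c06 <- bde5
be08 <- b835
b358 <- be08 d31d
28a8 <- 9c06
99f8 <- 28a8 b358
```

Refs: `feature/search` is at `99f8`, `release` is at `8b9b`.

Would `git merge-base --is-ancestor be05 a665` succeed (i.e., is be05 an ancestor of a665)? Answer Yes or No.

Yes

Ancestors of a665 (commits reachable by following parents): {0d0d, 218b, 378b, 4b8b, 4dd1, 633d, 6bd8, a665, b835, bde5, be05, c0f4, c454, c934, dca7, fa0d}.
be05 is in that set, so it is an ancestor of a665.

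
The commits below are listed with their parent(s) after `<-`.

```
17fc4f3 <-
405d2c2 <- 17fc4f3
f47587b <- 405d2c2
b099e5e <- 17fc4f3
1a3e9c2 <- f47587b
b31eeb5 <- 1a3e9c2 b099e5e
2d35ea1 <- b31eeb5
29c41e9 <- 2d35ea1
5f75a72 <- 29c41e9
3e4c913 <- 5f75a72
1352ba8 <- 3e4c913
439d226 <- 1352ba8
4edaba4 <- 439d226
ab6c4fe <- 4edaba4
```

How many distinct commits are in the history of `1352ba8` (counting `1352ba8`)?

11

Walking parent pointers from 1352ba8: reachable set = {1352ba8, 17fc4f3, 1a3e9c2, 29c41e9, 2d35ea1, 3e4c913, 405d2c2, 5f75a72, b099e5e, b31eeb5, f47587b}.
That is 11 commits.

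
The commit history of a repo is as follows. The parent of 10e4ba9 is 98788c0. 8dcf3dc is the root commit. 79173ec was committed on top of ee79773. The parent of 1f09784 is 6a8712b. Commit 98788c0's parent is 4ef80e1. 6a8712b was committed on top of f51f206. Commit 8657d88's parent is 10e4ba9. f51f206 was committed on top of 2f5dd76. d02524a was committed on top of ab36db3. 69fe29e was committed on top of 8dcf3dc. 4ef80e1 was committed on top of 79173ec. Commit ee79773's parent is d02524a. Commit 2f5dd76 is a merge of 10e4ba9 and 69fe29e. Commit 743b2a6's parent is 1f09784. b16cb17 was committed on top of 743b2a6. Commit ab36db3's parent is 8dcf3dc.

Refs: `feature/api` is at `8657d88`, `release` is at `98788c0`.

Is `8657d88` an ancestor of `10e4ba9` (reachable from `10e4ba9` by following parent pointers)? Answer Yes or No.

No

Ancestors of 10e4ba9: {10e4ba9, 4ef80e1, 79173ec, 8dcf3dc, 98788c0, ab36db3, d02524a, ee79773}.
8657d88 is not in that set, so it is not an ancestor of 10e4ba9.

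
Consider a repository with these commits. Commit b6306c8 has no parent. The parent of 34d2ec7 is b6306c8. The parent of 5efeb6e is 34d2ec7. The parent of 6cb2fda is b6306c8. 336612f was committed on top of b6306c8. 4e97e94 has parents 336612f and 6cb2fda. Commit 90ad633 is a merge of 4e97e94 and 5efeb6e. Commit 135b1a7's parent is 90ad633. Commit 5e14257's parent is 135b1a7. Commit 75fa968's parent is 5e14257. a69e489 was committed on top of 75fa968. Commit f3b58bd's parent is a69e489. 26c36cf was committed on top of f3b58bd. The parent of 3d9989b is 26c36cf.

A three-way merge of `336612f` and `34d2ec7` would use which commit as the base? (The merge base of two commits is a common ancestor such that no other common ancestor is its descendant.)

Ancestors of 336612f: {336612f, b6306c8}.
Ancestors of 34d2ec7: {34d2ec7, b6306c8}.
Common ancestors: {b6306c8}.
The only common ancestor is b6306c8, so it is the merge base.

b6306c8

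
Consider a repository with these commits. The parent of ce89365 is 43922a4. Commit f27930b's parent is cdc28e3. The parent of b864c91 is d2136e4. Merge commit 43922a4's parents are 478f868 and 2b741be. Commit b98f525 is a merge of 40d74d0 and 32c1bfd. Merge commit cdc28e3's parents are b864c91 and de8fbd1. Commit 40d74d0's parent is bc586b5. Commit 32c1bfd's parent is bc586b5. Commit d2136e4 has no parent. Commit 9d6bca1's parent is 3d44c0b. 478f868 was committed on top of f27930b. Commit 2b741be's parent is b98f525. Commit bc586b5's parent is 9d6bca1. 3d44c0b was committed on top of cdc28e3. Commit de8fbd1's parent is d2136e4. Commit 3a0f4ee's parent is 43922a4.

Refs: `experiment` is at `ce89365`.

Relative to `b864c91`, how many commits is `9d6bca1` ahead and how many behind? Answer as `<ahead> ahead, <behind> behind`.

4 ahead, 0 behind

Reachable from 9d6bca1: {3d44c0b, 9d6bca1, b864c91, cdc28e3, d2136e4, de8fbd1}.
Reachable from b864c91: {b864c91, d2136e4}.
Only in 9d6bca1's history (ahead): {3d44c0b, 9d6bca1, cdc28e3, de8fbd1} — 4.
Only in b864c91's history (behind): {} — 0.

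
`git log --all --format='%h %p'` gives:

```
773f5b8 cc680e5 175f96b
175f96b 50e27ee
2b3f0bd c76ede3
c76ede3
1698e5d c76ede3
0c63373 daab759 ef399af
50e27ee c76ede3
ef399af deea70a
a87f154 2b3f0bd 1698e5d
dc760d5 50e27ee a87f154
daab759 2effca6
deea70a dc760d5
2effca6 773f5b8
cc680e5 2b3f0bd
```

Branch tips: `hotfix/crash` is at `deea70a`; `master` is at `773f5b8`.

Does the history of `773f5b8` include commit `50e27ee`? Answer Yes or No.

Ancestors of 773f5b8 (commits reachable by following parents): {175f96b, 2b3f0bd, 50e27ee, 773f5b8, c76ede3, cc680e5}.
50e27ee is in that set, so it is an ancestor of 773f5b8.

Yes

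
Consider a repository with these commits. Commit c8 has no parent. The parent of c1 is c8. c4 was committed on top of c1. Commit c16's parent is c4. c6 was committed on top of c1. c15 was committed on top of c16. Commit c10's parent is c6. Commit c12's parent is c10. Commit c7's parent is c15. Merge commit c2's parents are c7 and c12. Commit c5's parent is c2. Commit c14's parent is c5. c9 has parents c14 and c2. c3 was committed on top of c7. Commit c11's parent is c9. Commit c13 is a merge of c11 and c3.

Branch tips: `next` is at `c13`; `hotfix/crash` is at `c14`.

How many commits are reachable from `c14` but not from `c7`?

Reachable from c14: {c1, c10, c12, c14, c15, c16, c2, c4, c5, c6, c7, c8}.
Reachable from c7: {c1, c15, c16, c4, c7, c8}.
In c14's history but not c7's: {c10, c12, c14, c2, c5, c6} — 6 commits.

6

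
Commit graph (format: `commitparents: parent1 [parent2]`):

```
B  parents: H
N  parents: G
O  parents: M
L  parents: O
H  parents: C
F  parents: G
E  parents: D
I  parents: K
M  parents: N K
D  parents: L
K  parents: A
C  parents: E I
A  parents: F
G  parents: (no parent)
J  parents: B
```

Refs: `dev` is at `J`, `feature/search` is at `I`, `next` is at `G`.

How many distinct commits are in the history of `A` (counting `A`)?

Walking parent pointers from A: reachable set = {A, F, G}.
That is 3 commits.

3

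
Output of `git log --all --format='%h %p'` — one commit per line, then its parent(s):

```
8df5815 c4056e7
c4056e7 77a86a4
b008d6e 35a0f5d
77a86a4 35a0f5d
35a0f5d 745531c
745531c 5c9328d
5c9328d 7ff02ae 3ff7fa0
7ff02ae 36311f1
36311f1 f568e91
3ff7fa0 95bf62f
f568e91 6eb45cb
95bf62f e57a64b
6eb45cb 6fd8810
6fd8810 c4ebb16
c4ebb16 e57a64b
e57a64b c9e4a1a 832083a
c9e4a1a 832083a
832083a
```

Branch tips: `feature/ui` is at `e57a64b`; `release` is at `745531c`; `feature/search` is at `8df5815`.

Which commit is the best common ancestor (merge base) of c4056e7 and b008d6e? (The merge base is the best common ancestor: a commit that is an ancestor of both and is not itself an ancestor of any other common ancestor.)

35a0f5d

Ancestors of c4056e7: {35a0f5d, 36311f1, 3ff7fa0, 5c9328d, 6eb45cb, 6fd8810, 745531c, 77a86a4, 7ff02ae, 832083a, 95bf62f, c4056e7, c4ebb16, c9e4a1a, e57a64b, f568e91}.
Ancestors of b008d6e: {35a0f5d, 36311f1, 3ff7fa0, 5c9328d, 6eb45cb, 6fd8810, 745531c, 7ff02ae, 832083a, 95bf62f, b008d6e, c4ebb16, c9e4a1a, e57a64b, f568e91}.
Common ancestors: {35a0f5d, 36311f1, 3ff7fa0, 5c9328d, 6eb45cb, 6fd8810, 745531c, 7ff02ae, 832083a, 95bf62f, c4ebb16, c9e4a1a, e57a64b, f568e91}.
Among these, 35a0f5d is not an ancestor of any other common ancestor — it is the merge base.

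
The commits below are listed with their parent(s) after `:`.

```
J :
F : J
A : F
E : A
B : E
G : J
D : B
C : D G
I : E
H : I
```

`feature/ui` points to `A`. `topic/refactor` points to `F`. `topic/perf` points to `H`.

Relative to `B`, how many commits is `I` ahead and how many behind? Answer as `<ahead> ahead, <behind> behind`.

1 ahead, 1 behind

Reachable from I: {A, E, F, I, J}.
Reachable from B: {A, B, E, F, J}.
Only in I's history (ahead): {I} — 1.
Only in B's history (behind): {B} — 1.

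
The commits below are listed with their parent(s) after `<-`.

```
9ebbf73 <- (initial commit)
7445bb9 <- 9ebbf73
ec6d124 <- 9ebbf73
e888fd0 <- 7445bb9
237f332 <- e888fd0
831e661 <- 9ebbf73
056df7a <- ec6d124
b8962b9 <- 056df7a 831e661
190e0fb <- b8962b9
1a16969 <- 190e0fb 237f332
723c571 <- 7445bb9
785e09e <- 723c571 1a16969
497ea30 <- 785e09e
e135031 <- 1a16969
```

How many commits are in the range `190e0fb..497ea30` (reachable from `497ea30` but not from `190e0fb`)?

7

Reachable from 497ea30: {056df7a, 190e0fb, 1a16969, 237f332, 497ea30, 723c571, 7445bb9, 785e09e, 831e661, 9ebbf73, b8962b9, e888fd0, ec6d124}.
Reachable from 190e0fb: {056df7a, 190e0fb, 831e661, 9ebbf73, b8962b9, ec6d124}.
In 497ea30's history but not 190e0fb's: {1a16969, 237f332, 497ea30, 723c571, 7445bb9, 785e09e, e888fd0} — 7 commits.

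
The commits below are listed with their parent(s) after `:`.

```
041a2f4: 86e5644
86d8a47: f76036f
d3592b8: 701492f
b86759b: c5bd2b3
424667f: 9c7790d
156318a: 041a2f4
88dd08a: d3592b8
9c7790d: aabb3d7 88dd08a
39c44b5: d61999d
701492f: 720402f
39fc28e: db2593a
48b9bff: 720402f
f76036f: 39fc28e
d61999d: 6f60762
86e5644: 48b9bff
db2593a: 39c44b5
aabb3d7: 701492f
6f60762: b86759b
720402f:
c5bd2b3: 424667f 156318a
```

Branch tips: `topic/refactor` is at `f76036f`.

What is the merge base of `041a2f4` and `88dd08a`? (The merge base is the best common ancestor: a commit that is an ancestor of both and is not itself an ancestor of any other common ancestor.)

720402f

Ancestors of 041a2f4: {041a2f4, 48b9bff, 720402f, 86e5644}.
Ancestors of 88dd08a: {701492f, 720402f, 88dd08a, d3592b8}.
Common ancestors: {720402f}.
The only common ancestor is 720402f, so it is the merge base.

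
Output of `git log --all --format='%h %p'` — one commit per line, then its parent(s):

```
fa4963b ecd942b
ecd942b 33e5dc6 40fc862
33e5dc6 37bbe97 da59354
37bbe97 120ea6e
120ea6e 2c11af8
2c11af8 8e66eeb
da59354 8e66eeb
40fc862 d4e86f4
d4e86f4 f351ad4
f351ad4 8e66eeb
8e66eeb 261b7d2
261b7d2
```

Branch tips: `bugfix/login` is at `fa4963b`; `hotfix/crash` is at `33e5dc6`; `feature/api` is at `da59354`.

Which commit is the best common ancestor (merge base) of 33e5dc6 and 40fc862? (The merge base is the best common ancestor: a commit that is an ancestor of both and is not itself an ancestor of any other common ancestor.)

Ancestors of 33e5dc6: {120ea6e, 261b7d2, 2c11af8, 33e5dc6, 37bbe97, 8e66eeb, da59354}.
Ancestors of 40fc862: {261b7d2, 40fc862, 8e66eeb, d4e86f4, f351ad4}.
Common ancestors: {261b7d2, 8e66eeb}.
Among these, 8e66eeb is not an ancestor of any other common ancestor — it is the merge base.

8e66eeb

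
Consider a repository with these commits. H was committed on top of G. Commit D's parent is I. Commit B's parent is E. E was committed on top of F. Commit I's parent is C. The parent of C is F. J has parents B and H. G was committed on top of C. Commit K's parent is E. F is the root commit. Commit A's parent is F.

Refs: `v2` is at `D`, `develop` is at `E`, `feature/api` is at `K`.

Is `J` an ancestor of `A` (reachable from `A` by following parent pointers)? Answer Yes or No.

No

Ancestors of A: {A, F}.
J is not in that set, so it is not an ancestor of A.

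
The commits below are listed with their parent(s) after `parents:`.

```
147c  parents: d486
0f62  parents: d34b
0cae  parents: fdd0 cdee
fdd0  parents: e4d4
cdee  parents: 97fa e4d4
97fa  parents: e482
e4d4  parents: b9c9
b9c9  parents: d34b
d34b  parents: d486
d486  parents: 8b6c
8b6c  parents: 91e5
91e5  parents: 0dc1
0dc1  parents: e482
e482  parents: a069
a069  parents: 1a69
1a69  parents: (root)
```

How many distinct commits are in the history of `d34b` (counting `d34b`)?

8

Walking parent pointers from d34b: reachable set = {0dc1, 1a69, 8b6c, 91e5, a069, d34b, d486, e482}.
That is 8 commits.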